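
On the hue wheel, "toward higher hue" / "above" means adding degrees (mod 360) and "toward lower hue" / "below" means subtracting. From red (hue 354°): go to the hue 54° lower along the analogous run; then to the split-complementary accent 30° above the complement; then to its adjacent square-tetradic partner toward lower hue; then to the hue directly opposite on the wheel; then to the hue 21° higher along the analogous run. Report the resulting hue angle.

261°

354 − 54 = 300°   (analog 54° ↓)
300 + 210 = 510 → 510 − 360 = 150°   (split-comp 30° ↑)
150 − 90 = 60°   (square ↓)
60 + 180 = 240°   (complement)
240 + 21 = 261°   (analog 21° ↑)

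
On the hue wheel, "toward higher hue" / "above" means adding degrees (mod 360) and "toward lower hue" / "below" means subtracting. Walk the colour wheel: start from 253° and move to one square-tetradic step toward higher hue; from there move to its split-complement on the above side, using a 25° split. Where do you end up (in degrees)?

188°

253 + 90 = 343°   (square ↑)
343 + 205 = 548 → 548 − 360 = 188°   (split-comp 25° ↑)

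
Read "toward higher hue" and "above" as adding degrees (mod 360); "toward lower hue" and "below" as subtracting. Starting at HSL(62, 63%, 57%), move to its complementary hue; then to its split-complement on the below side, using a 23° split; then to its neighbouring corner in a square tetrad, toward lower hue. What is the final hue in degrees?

+180° (complement): 62 + 180 = 242°
+157° (split-comp 23° ↓): 242 + 157 = 399 → 399 − 360 = 39°
−90° (square ↓): 39 − 90 = -51 → -51 + 360 = 309°

309°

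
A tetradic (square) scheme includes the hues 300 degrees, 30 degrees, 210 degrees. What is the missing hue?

A square tetradic scheme places four hues every 90°.
The full set through 30° is {30°, 120°, 210°, 300°}.
Given {30°, 210°, 300°}, the missing hue is 120°.

120°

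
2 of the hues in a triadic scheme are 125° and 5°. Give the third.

A triad places three hues 120° apart.
The full set through 5° is {5°, 125°, 245°}.
Given {5°, 125°}, the missing hue is 245°.

245°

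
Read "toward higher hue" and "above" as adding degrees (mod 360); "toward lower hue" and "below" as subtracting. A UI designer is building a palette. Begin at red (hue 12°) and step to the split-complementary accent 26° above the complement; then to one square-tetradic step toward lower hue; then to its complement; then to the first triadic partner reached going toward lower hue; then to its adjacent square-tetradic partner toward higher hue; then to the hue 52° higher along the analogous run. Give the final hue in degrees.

330°

+206° (split-comp 26° ↑): 12 + 206 = 218°
−90° (square ↓): 218 − 90 = 128°
+180° (complement): 128 + 180 = 308°
−120° (triadic ↓): 308 − 120 = 188°
+90° (square ↑): 188 + 90 = 278°
+52° (analog 52° ↑): 278 + 52 = 330°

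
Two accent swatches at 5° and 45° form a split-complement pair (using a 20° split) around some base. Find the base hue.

The accents sit 20° either side of the complement, so the complement is their short-arc midpoint on the wheel.
Short-arc midpoint of 5° and 45°: 25°.
Base is 180° from the complement: 25 − 180 = -155 → -155 + 360 = 205°

205°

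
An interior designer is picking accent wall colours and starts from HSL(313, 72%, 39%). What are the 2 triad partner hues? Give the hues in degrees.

73° and 193°

A triad places three hues 120° apart.
313 + 120 = 433 → 433 − 360 = 73°
313 + 240 = 553 → 553 − 360 = 193°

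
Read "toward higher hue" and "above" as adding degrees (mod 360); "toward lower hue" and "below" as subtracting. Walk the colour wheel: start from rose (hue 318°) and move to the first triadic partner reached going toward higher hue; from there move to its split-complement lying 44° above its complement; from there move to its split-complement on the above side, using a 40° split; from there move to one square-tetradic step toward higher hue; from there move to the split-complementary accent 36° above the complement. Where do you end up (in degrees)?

318 + 120 = 438 → 438 − 360 = 78°   (triadic ↑)
78 + 224 = 302°   (split-comp 44° ↑)
302 + 220 = 522 → 522 − 360 = 162°   (split-comp 40° ↑)
162 + 90 = 252°   (square ↑)
252 + 216 = 468 → 468 − 360 = 108°   (split-comp 36° ↑)

108°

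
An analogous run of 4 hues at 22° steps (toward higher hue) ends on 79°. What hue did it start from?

3 steps of 22° (toward higher hue) give a net shift of +66°.
Start = end − shift: 79 − 66 = 13°

13°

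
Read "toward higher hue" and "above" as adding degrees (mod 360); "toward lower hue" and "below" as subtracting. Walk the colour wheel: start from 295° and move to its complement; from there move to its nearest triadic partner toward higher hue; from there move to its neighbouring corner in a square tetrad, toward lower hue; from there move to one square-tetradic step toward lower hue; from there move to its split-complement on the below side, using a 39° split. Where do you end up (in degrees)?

196°

295 + 180 = 475 → 475 − 360 = 115°   (complement)
115 + 120 = 235°   (triadic ↑)
235 − 90 = 145°   (square ↓)
145 − 90 = 55°   (square ↓)
55 + 141 = 196°   (split-comp 39° ↓)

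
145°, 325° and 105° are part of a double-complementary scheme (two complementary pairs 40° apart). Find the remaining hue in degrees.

285°

A rectangular tetradic uses two complementary pairs 40° apart: offsets 0°, 40°, 180°, 220°.
Among {105°, 145°, 325°}, 145° and 325° are a 180° pair.
The remaining hue 105° needs its own complement: 105 + 180 = 285°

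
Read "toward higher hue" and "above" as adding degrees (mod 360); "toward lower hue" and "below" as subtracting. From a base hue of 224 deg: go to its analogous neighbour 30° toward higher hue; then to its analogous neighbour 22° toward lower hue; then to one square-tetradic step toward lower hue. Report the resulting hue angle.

analog 30° ↑ +30°: 224 + 30 = 254°
analog 22° ↓ −22°: 254 − 22 = 232°
square ↓ −90°: 232 − 90 = 142°

142°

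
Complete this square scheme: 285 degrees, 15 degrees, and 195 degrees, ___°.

105°

A square tetradic scheme places four hues every 90°.
The full set through 15° is {15°, 105°, 195°, 285°}.
Given {15°, 195°, 285°}, the missing hue is 105°.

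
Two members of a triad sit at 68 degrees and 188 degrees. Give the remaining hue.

A triad spaces three hues 120° apart.
The full set is {68°, 188°, 308°}.

308°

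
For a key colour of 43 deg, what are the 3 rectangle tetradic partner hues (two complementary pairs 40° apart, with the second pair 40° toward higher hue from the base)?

43 + 40 = 83°
43 + 180 = 223°
43 + 220 = 263°

83°, 223°, and 263°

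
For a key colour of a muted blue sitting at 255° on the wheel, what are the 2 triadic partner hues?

A triad places three hues 120° apart.
255 + 120 = 375 → 375 − 360 = 15°
255 + 240 = 495 → 495 − 360 = 135°

15° and 135°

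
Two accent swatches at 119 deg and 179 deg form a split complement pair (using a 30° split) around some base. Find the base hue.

The accents sit 30° either side of the complement, so the complement is their short-arc midpoint on the wheel.
Short-arc midpoint of 119° and 179°: 149°.
Base is 180° from the complement: 149 − 180 = -31 → -31 + 360 = 329°

329°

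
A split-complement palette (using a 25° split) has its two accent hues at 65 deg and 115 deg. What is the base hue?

270°

The accents sit 25° either side of the complement, so the complement is their short-arc midpoint on the wheel.
Short-arc midpoint of 65° and 115°: 90°.
Base is 180° from the complement: 90 − 180 = -90 → -90 + 360 = 270°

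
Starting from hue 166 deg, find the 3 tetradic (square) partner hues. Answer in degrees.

256°, 346° and 76°

A square tetradic scheme places four hues every 90°.
166 + 90 = 256°
166 + 180 = 346°
166 + 270 = 436 → 436 − 360 = 76°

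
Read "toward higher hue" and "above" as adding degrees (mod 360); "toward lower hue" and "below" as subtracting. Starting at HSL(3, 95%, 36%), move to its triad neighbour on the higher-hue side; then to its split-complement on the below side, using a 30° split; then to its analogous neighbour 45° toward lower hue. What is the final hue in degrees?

228°

triadic ↑ +120°: 3 + 120 = 123°
split-comp 30° ↓ +150°: 123 + 150 = 273°
analog 45° ↓ −45°: 273 − 45 = 228°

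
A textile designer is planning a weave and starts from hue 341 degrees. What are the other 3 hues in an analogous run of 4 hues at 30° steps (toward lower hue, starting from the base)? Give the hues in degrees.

341 − 30 = 311°
341 − 60 = 281°
341 − 90 = 251°

311°, 281°, 251°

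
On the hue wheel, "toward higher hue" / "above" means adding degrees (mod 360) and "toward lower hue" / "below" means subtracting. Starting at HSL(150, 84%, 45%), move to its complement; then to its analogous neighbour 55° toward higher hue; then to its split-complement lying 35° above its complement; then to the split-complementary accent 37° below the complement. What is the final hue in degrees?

23°

150 + 180 = 330°   (complement)
330 + 55 = 385 → 385 − 360 = 25°   (analog 55° ↑)
25 + 215 = 240°   (split-comp 35° ↑)
240 + 143 = 383 → 383 − 360 = 23°   (split-comp 37° ↓)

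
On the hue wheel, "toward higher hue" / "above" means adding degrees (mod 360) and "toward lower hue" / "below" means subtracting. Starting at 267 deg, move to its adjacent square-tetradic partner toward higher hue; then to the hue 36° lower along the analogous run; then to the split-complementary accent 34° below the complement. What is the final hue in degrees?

107°

+90° (square ↑): 267 + 90 = 357°
−36° (analog 36° ↓): 357 − 36 = 321°
+146° (split-comp 34° ↓): 321 + 146 = 467 → 467 − 360 = 107°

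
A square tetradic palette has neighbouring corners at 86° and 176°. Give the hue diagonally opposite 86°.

A square tetradic scheme places four hues 90° apart; opposite corners are 180° apart.
86 + 180 = 266°

266°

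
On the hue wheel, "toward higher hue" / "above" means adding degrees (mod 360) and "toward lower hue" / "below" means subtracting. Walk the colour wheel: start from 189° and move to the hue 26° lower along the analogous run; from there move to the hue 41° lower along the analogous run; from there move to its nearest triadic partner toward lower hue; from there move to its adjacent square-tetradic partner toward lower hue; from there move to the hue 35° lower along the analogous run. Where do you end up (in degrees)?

237°

189 − 26 = 163°   (analog 26° ↓)
163 − 41 = 122°   (analog 41° ↓)
122 − 120 = 2°   (triadic ↓)
2 − 90 = -88 → -88 + 360 = 272°   (square ↓)
272 − 35 = 237°   (analog 35° ↓)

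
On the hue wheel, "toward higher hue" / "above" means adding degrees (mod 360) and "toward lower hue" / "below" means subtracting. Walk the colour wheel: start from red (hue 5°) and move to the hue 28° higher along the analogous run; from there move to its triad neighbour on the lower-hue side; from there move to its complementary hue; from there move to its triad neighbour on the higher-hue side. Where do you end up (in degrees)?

+28° (analog 28° ↑): 5 + 28 = 33°
−120° (triadic ↓): 33 − 120 = -87 → -87 + 360 = 273°
+180° (complement): 273 + 180 = 453 → 453 − 360 = 93°
+120° (triadic ↑): 93 + 120 = 213°

213°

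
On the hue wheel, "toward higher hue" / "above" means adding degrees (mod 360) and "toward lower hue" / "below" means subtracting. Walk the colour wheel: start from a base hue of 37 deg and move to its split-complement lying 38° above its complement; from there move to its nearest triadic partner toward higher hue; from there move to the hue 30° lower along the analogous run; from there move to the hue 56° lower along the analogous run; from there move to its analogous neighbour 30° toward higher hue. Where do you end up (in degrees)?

37 + 218 = 255°   (split-comp 38° ↑)
255 + 120 = 375 → 375 − 360 = 15°   (triadic ↑)
15 − 30 = -15 → -15 + 360 = 345°   (analog 30° ↓)
345 − 56 = 289°   (analog 56° ↓)
289 + 30 = 319°   (analog 30° ↑)

319°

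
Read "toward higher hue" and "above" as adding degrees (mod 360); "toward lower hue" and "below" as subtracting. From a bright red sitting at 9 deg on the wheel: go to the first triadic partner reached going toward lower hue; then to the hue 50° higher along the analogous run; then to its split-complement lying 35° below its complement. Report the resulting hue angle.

84°

−120° (triadic ↓): 9 − 120 = -111 → -111 + 360 = 249°
+50° (analog 50° ↑): 249 + 50 = 299°
+145° (split-comp 35° ↓): 299 + 145 = 444 → 444 − 360 = 84°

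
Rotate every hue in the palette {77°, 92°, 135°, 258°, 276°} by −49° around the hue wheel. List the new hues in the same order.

77 − 49 = 28°
92 − 49 = 43°
135 − 49 = 86°
258 − 49 = 209°
276 − 49 = 227°

28°, 43°, 86°, 209°, 227°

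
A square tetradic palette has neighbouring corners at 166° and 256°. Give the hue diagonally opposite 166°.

346°

A square tetradic scheme places four hues 90° apart; opposite corners are 180° apart.
166 + 180 = 346°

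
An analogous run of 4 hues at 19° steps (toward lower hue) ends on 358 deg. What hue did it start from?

55°

3 steps of 19° (toward lower hue) give a net shift of −57°.
Start = end − shift: 358 + 57 = 415 → 415 − 360 = 55°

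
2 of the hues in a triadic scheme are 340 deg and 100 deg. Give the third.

220°

A triad places three hues 120° apart.
The full set through 100° is {100°, 220°, 340°}.
Given {100°, 340°}, the missing hue is 220°.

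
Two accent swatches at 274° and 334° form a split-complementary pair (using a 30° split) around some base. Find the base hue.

The accents sit 30° either side of the complement, so the complement is their short-arc midpoint on the wheel.
Short-arc midpoint of 274° and 334°: 304°.
Base is 180° from the complement: 304 − 180 = 124°

124°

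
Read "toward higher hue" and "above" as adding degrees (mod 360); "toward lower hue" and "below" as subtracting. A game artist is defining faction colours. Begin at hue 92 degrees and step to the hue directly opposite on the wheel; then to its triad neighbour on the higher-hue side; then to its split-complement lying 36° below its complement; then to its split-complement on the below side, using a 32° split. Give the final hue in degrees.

324°

complement +180°: 92 + 180 = 272°
triadic ↑ +120°: 272 + 120 = 392 → 392 − 360 = 32°
split-comp 36° ↓ +144°: 32 + 144 = 176°
split-comp 32° ↓ +148°: 176 + 148 = 324°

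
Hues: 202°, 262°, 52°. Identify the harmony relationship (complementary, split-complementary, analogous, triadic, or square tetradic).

split-complementary

Sort the hues: 52°, 202°, 262°.
Successive gaps around the wheel: 150°, 60°, 150°.
Two 150° gaps and one 60° gap — a base hue opposite a pair of accents 30° either side of its complement — is the split-complementary pattern.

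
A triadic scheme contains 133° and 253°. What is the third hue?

13°

A triad spaces three hues 120° apart.
The full set is {13°, 133°, 253°}.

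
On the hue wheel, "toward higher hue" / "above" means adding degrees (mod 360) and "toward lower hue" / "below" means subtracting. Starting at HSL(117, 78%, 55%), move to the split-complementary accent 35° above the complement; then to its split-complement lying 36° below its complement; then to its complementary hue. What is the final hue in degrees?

split-comp 35° ↑ +215°: 117 + 215 = 332°
split-comp 36° ↓ +144°: 332 + 144 = 476 → 476 − 360 = 116°
complement +180°: 116 + 180 = 296°

296°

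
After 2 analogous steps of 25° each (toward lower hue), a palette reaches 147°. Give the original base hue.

197°

2 steps of 25° (toward lower hue) give a net shift of −50°.
Start = end − shift: 147 + 50 = 197°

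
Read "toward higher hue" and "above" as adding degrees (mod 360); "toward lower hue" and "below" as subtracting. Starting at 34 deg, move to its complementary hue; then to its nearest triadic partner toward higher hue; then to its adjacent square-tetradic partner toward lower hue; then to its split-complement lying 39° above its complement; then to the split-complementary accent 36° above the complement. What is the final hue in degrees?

complement +180°: 34 + 180 = 214°
triadic ↑ +120°: 214 + 120 = 334°
square ↓ −90°: 334 − 90 = 244°
split-comp 39° ↑ +219°: 244 + 219 = 463 → 463 − 360 = 103°
split-comp 36° ↑ +216°: 103 + 216 = 319°

319°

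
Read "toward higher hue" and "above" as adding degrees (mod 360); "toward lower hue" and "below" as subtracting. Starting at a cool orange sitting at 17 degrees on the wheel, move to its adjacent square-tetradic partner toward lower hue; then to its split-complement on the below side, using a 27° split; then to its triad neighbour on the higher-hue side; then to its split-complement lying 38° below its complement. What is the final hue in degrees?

square ↓ −90°: 17 − 90 = -73 → -73 + 360 = 287°
split-comp 27° ↓ +153°: 287 + 153 = 440 → 440 − 360 = 80°
triadic ↑ +120°: 80 + 120 = 200°
split-comp 38° ↓ +142°: 200 + 142 = 342°

342°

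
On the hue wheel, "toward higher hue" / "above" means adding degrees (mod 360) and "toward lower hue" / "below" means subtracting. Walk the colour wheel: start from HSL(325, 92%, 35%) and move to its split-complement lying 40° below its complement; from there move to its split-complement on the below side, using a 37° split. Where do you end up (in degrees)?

248°

split-comp 40° ↓ +140°: 325 + 140 = 465 → 465 − 360 = 105°
split-comp 37° ↓ +143°: 105 + 143 = 248°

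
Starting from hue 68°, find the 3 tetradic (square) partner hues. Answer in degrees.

A square tetradic scheme places four hues every 90°.
68 + 90 = 158°
68 + 180 = 248°
68 + 270 = 338°

158°, 248°, and 338°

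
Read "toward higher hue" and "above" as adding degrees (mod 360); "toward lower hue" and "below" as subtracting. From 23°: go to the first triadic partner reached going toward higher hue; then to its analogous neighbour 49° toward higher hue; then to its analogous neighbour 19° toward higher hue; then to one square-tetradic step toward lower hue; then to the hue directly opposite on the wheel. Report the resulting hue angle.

+120° (triadic ↑): 23 + 120 = 143°
+49° (analog 49° ↑): 143 + 49 = 192°
+19° (analog 19° ↑): 192 + 19 = 211°
−90° (square ↓): 211 − 90 = 121°
+180° (complement): 121 + 180 = 301°

301°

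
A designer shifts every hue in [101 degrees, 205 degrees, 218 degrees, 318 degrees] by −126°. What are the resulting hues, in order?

335°, 79°, 92°, 192°

101 − 126 = -25 → -25 + 360 = 335°
205 − 126 = 79°
218 − 126 = 92°
318 − 126 = 192°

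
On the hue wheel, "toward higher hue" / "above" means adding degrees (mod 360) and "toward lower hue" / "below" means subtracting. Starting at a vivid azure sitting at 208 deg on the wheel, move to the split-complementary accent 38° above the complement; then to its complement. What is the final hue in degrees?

246°

+218° (split-comp 38° ↑): 208 + 218 = 426 → 426 − 360 = 66°
+180° (complement): 66 + 180 = 246°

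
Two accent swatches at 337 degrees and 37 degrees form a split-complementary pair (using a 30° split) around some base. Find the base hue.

187°

The accents sit 30° either side of the complement, so the complement is their short-arc midpoint on the wheel.
Short-arc midpoint of 337° and 37°: 7°.
Base is 180° from the complement: 7 − 180 = -173 → -173 + 360 = 187°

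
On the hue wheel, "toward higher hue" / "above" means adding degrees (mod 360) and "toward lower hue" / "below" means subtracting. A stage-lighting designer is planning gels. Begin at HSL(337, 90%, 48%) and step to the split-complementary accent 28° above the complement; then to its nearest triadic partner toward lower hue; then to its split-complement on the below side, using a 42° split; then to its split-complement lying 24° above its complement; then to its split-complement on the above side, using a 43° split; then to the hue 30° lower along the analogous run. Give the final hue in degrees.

240°

337 + 208 = 545 → 545 − 360 = 185°   (split-comp 28° ↑)
185 − 120 = 65°   (triadic ↓)
65 + 138 = 203°   (split-comp 42° ↓)
203 + 204 = 407 → 407 − 360 = 47°   (split-comp 24° ↑)
47 + 223 = 270°   (split-comp 43° ↑)
270 − 30 = 240°   (analog 30° ↓)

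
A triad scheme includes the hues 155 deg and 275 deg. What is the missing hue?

35°

A triad places three hues 120° apart.
The full set through 155° is {35°, 155°, 275°}.
Given {155°, 275°}, the missing hue is 35°.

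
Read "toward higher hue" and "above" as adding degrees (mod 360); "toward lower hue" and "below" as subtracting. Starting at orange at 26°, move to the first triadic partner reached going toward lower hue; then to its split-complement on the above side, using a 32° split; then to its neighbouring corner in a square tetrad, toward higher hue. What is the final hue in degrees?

208°

triadic ↓ −120°: 26 − 120 = -94 → -94 + 360 = 266°
split-comp 32° ↑ +212°: 266 + 212 = 478 → 478 − 360 = 118°
square ↑ +90°: 118 + 90 = 208°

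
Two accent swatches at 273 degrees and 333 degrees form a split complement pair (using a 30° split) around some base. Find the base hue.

The accents sit 30° either side of the complement, so the complement is their short-arc midpoint on the wheel.
Short-arc midpoint of 273° and 333°: 303°.
Base is 180° from the complement: 303 − 180 = 123°

123°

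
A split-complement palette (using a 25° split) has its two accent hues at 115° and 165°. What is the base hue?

320°

The accents sit 25° either side of the complement, so the complement is their short-arc midpoint on the wheel.
Short-arc midpoint of 115° and 165°: 140°.
Base is 180° from the complement: 140 − 180 = -40 → -40 + 360 = 320°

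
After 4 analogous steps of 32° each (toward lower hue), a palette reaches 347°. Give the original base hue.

115°

4 steps of 32° (toward lower hue) give a net shift of −128°.
Start = end − shift: 347 + 128 = 475 → 475 − 360 = 115°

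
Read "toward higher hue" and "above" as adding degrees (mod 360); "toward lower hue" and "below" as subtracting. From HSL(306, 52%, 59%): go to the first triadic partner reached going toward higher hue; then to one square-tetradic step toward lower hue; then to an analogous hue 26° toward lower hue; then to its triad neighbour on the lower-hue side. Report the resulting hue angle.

190°

306 + 120 = 426 → 426 − 360 = 66°   (triadic ↑)
66 − 90 = -24 → -24 + 360 = 336°   (square ↓)
336 − 26 = 310°   (analog 26° ↓)
310 − 120 = 190°   (triadic ↓)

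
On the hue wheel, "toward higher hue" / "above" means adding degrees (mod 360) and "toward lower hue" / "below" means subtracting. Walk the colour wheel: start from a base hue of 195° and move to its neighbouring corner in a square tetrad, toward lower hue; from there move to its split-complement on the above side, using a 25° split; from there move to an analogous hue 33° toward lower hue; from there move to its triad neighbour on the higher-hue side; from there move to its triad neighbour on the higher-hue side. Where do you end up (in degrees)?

square ↓ −90°: 195 − 90 = 105°
split-comp 25° ↑ +205°: 105 + 205 = 310°
analog 33° ↓ −33°: 310 − 33 = 277°
triadic ↑ +120°: 277 + 120 = 397 → 397 − 360 = 37°
triadic ↑ +120°: 37 + 120 = 157°

157°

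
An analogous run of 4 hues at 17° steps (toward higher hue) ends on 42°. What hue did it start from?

351°

3 steps of 17° (toward higher hue) give a net shift of +51°.
Start = end − shift: 42 − 51 = -9 → -9 + 360 = 351°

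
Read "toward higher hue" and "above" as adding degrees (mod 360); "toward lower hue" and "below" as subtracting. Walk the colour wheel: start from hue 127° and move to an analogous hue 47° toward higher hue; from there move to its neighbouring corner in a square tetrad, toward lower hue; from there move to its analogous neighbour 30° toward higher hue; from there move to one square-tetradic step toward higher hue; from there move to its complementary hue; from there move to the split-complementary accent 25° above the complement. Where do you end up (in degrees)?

229°

+47° (analog 47° ↑): 127 + 47 = 174°
−90° (square ↓): 174 − 90 = 84°
+30° (analog 30° ↑): 84 + 30 = 114°
+90° (square ↑): 114 + 90 = 204°
+180° (complement): 204 + 180 = 384 → 384 − 360 = 24°
+205° (split-comp 25° ↑): 24 + 205 = 229°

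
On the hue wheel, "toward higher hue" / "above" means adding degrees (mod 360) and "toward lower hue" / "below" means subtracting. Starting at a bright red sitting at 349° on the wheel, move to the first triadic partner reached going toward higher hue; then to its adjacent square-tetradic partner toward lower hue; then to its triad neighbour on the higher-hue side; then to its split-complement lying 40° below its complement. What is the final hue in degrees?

triadic ↑ +120°: 349 + 120 = 469 → 469 − 360 = 109°
square ↓ −90°: 109 − 90 = 19°
triadic ↑ +120°: 19 + 120 = 139°
split-comp 40° ↓ +140°: 139 + 140 = 279°

279°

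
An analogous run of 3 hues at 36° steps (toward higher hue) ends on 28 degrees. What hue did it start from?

2 steps of 36° (toward higher hue) give a net shift of +72°.
Start = end − shift: 28 − 72 = -44 → -44 + 360 = 316°

316°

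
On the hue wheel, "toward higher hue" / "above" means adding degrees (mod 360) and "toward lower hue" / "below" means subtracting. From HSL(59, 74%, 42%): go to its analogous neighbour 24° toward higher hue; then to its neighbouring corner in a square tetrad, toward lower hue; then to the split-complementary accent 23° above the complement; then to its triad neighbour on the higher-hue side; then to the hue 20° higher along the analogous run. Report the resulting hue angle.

336°

analog 24° ↑ +24°: 59 + 24 = 83°
square ↓ −90°: 83 − 90 = -7 → -7 + 360 = 353°
split-comp 23° ↑ +203°: 353 + 203 = 556 → 556 − 360 = 196°
triadic ↑ +120°: 196 + 120 = 316°
analog 20° ↑ +20°: 316 + 20 = 336°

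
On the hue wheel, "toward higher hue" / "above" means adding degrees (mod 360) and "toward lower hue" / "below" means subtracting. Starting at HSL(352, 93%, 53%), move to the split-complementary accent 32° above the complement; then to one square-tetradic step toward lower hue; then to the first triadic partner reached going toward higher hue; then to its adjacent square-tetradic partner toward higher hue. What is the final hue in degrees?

324°

split-comp 32° ↑ +212°: 352 + 212 = 564 → 564 − 360 = 204°
square ↓ −90°: 204 − 90 = 114°
triadic ↑ +120°: 114 + 120 = 234°
square ↑ +90°: 234 + 90 = 324°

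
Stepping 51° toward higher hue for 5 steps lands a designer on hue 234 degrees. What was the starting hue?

5 steps of 51° (toward higher hue) give a net shift of +255°.
Start = end − shift: 234 − 255 = -21 → -21 + 360 = 339°

339°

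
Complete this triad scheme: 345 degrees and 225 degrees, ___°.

105°

A triad places three hues 120° apart.
The full set through 225° is {105°, 225°, 345°}.
Given {225°, 345°}, the missing hue is 105°.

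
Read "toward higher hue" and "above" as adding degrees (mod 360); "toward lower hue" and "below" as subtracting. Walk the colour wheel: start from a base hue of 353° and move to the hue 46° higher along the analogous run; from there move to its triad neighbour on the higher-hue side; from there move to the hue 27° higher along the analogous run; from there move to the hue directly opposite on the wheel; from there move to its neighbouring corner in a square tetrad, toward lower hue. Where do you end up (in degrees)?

+46° (analog 46° ↑): 353 + 46 = 399 → 399 − 360 = 39°
+120° (triadic ↑): 39 + 120 = 159°
+27° (analog 27° ↑): 159 + 27 = 186°
+180° (complement): 186 + 180 = 366 → 366 − 360 = 6°
−90° (square ↓): 6 − 90 = -84 → -84 + 360 = 276°

276°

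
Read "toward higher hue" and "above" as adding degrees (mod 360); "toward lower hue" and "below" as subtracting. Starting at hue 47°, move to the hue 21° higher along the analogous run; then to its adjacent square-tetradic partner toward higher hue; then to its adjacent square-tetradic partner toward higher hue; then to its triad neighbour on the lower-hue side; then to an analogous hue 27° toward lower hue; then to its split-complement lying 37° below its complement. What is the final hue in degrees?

244°

+21° (analog 21° ↑): 47 + 21 = 68°
+90° (square ↑): 68 + 90 = 158°
+90° (square ↑): 158 + 90 = 248°
−120° (triadic ↓): 248 − 120 = 128°
−27° (analog 27° ↓): 128 − 27 = 101°
+143° (split-comp 37° ↓): 101 + 143 = 244°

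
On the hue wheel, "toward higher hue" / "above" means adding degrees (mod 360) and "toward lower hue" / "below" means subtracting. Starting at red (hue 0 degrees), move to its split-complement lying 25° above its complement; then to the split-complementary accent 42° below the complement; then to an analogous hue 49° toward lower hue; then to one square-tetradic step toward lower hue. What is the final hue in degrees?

204°

split-comp 25° ↑ +205°: 0 + 205 = 205°
split-comp 42° ↓ +138°: 205 + 138 = 343°
analog 49° ↓ −49°: 343 − 49 = 294°
square ↓ −90°: 294 − 90 = 204°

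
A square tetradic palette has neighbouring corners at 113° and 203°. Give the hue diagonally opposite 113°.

A square tetradic scheme places four hues 90° apart; opposite corners are 180° apart.
113 + 180 = 293°

293°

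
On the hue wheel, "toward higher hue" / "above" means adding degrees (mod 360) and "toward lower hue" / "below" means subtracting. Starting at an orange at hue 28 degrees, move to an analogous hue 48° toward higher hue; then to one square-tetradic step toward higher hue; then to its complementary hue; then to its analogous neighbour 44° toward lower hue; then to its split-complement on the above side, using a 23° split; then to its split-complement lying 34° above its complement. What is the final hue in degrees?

359°

+48° (analog 48° ↑): 28 + 48 = 76°
+90° (square ↑): 76 + 90 = 166°
+180° (complement): 166 + 180 = 346°
−44° (analog 44° ↓): 346 − 44 = 302°
+203° (split-comp 23° ↑): 302 + 203 = 505 → 505 − 360 = 145°
+214° (split-comp 34° ↑): 145 + 214 = 359°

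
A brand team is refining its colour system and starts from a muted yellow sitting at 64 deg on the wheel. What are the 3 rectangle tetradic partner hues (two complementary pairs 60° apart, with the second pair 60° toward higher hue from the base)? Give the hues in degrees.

A rectangular tetradic uses two complementary pairs 60° apart: offsets 0°, 60°, 180°, 240°.
64 + 60 = 124°
64 + 180 = 244°
64 + 240 = 304°

124°, 244° and 304°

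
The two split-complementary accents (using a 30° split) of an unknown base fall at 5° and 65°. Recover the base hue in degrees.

215°

The accents sit 30° either side of the complement, so the complement is their short-arc midpoint on the wheel.
Short-arc midpoint of 5° and 65°: 35°.
Base is 180° from the complement: 35 − 180 = -145 → -145 + 360 = 215°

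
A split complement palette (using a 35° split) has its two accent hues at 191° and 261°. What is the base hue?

46°

The accents sit 35° either side of the complement, so the complement is their short-arc midpoint on the wheel.
Short-arc midpoint of 191° and 261°: 226°.
Base is 180° from the complement: 226 − 180 = 46°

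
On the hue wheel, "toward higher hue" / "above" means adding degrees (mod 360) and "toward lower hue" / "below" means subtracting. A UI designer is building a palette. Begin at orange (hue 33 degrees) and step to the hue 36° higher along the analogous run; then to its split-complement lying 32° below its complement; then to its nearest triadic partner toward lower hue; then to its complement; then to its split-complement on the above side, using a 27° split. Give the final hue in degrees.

124°

analog 36° ↑ +36°: 33 + 36 = 69°
split-comp 32° ↓ +148°: 69 + 148 = 217°
triadic ↓ −120°: 217 − 120 = 97°
complement +180°: 97 + 180 = 277°
split-comp 27° ↑ +207°: 277 + 207 = 484 → 484 − 360 = 124°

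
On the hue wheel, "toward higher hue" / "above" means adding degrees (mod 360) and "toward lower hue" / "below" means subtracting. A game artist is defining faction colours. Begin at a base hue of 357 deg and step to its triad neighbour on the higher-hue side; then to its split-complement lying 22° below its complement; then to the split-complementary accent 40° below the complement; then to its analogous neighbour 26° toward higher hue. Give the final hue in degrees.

357 + 120 = 477 → 477 − 360 = 117°   (triadic ↑)
117 + 158 = 275°   (split-comp 22° ↓)
275 + 140 = 415 → 415 − 360 = 55°   (split-comp 40° ↓)
55 + 26 = 81°   (analog 26° ↑)

81°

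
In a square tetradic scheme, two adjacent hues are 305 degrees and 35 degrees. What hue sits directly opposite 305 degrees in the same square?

125°

A square tetradic scheme places four hues 90° apart; opposite corners are 180° apart.
305 + 180 = 485 → 485 − 360 = 125°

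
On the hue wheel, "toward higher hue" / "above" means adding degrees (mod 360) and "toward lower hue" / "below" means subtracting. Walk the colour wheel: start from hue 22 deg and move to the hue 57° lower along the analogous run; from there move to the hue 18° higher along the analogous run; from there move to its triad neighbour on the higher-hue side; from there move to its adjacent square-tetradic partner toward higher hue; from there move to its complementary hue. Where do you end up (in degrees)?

22 − 57 = -35 → -35 + 360 = 325°   (analog 57° ↓)
325 + 18 = 343°   (analog 18° ↑)
343 + 120 = 463 → 463 − 360 = 103°   (triadic ↑)
103 + 90 = 193°   (square ↑)
193 + 180 = 373 → 373 − 360 = 13°   (complement)

13°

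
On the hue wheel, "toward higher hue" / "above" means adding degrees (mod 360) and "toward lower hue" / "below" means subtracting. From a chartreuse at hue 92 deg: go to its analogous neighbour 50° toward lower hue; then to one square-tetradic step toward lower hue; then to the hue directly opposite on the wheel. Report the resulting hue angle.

−50° (analog 50° ↓): 92 − 50 = 42°
−90° (square ↓): 42 − 90 = -48 → -48 + 360 = 312°
+180° (complement): 312 + 180 = 492 → 492 − 360 = 132°

132°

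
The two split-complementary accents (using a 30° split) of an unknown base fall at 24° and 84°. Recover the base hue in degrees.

The accents sit 30° either side of the complement, so the complement is their short-arc midpoint on the wheel.
Short-arc midpoint of 24° and 84°: 54°.
Base is 180° from the complement: 54 − 180 = -126 → -126 + 360 = 234°

234°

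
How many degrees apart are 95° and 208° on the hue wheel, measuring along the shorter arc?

|95 − 208| = 113.
113 ≤ 180, so the shorter arc is 113°.

113°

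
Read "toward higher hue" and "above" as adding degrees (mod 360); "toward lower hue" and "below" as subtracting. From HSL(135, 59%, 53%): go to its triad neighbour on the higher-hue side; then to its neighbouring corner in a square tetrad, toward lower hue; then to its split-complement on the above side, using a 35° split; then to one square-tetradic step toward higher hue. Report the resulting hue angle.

+120° (triadic ↑): 135 + 120 = 255°
−90° (square ↓): 255 − 90 = 165°
+215° (split-comp 35° ↑): 165 + 215 = 380 → 380 − 360 = 20°
+90° (square ↑): 20 + 90 = 110°

110°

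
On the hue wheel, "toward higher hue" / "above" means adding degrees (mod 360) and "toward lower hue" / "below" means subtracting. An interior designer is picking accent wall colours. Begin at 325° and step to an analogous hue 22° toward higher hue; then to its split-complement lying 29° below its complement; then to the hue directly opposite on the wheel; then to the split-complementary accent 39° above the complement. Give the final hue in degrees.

analog 22° ↑ +22°: 325 + 22 = 347°
split-comp 29° ↓ +151°: 347 + 151 = 498 → 498 − 360 = 138°
complement +180°: 138 + 180 = 318°
split-comp 39° ↑ +219°: 318 + 219 = 537 → 537 − 360 = 177°

177°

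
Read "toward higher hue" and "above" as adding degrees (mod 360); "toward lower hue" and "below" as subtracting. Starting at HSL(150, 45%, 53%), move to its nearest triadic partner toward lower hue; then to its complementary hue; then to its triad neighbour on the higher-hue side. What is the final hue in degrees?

330°

150 − 120 = 30°   (triadic ↓)
30 + 180 = 210°   (complement)
210 + 120 = 330°   (triadic ↑)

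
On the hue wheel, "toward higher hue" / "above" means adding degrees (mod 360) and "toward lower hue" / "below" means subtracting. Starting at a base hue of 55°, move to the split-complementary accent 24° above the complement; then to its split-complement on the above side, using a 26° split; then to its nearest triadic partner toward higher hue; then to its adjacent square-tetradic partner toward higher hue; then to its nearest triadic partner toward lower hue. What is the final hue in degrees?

+204° (split-comp 24° ↑): 55 + 204 = 259°
+206° (split-comp 26° ↑): 259 + 206 = 465 → 465 − 360 = 105°
+120° (triadic ↑): 105 + 120 = 225°
+90° (square ↑): 225 + 90 = 315°
−120° (triadic ↓): 315 − 120 = 195°

195°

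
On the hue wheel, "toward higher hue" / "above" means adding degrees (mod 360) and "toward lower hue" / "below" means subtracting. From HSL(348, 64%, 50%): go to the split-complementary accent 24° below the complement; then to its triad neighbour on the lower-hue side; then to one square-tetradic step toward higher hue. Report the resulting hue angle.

348 + 156 = 504 → 504 − 360 = 144°   (split-comp 24° ↓)
144 − 120 = 24°   (triadic ↓)
24 + 90 = 114°   (square ↑)

114°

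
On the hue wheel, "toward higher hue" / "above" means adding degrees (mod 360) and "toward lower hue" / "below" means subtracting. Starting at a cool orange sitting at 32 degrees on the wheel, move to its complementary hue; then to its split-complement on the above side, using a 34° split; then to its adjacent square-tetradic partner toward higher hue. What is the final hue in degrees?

156°

+180° (complement): 32 + 180 = 212°
+214° (split-comp 34° ↑): 212 + 214 = 426 → 426 − 360 = 66°
+90° (square ↑): 66 + 90 = 156°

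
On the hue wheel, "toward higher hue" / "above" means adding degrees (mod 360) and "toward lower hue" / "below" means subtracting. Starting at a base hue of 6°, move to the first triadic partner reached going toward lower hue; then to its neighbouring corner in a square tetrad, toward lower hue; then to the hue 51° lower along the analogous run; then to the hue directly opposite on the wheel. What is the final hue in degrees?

285°

−120° (triadic ↓): 6 − 120 = -114 → -114 + 360 = 246°
−90° (square ↓): 246 − 90 = 156°
−51° (analog 51° ↓): 156 − 51 = 105°
+180° (complement): 105 + 180 = 285°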